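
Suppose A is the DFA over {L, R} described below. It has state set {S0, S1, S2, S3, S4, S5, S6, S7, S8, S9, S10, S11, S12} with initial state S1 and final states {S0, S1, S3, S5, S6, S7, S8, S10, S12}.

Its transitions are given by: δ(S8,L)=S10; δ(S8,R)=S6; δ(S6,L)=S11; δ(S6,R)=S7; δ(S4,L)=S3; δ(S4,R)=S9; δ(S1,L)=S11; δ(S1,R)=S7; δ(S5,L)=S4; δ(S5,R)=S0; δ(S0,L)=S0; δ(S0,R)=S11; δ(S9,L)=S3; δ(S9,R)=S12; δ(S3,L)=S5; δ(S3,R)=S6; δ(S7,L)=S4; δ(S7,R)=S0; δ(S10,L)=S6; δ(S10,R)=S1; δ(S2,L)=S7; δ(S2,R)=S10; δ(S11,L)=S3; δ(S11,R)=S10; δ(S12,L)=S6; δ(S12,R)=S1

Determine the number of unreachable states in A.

BFS from S1 reaches {S0, S1, S3, S4, S5, S6, S7, S9, S10, S11, S12}; the 2 state(s) S2, S8 are never visited.

2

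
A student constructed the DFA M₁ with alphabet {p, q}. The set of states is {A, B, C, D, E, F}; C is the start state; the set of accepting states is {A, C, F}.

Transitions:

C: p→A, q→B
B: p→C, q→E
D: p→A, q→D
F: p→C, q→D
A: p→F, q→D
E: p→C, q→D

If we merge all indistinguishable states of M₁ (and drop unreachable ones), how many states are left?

2

All states are reachable from the start state.
Initial partition by acceptance: {A,C,F} | {B,D,E}.
Stable partition: {A,C,F} | {B,D,E} — 2 equivalence classes.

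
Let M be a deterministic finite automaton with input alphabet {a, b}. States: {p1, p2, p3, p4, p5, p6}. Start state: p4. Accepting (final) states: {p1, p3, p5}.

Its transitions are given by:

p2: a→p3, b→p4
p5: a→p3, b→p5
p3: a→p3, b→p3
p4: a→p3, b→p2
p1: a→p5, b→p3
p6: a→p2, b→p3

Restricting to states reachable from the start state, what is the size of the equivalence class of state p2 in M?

Reachable states from the start: {p2,p3,p4}. Unreachable: {p1,p5,p6} — drop them.
P0 = {p3} | {p2,p4}.
Stable partition: {p3} | {p2,p4} — 2 equivalence classes.
The equivalence class containing p2 is {p2,p4}, of size 2.

2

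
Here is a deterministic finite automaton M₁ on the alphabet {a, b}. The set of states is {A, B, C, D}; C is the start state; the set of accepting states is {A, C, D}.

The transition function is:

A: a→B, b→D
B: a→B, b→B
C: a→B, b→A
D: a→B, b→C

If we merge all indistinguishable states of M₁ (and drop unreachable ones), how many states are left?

2

All states are reachable from the start state.
Start with accepting vs non-accepting: {A,C,D} | {B}.
Stable partition: {A,C,D} | {B} — 2 equivalence classes.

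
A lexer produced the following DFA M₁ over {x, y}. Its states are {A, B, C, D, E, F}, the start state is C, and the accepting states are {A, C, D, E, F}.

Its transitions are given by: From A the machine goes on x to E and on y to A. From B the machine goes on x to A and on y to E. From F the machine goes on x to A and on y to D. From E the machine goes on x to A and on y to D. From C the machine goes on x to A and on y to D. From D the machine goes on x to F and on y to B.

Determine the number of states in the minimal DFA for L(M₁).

4

Initial partition by acceptance: {A,C,D,E,F} | {B}.
Split {A,C,D,E,F} by δ(·,y) → {A,C,E,F} and {D}.
Split {A,C,E,F} by δ(·,y) → {C,E,F} and {A}.
No further refinement is possible. Final partition (4 blocks): {C,E,F} | {B} | {D} | {A}.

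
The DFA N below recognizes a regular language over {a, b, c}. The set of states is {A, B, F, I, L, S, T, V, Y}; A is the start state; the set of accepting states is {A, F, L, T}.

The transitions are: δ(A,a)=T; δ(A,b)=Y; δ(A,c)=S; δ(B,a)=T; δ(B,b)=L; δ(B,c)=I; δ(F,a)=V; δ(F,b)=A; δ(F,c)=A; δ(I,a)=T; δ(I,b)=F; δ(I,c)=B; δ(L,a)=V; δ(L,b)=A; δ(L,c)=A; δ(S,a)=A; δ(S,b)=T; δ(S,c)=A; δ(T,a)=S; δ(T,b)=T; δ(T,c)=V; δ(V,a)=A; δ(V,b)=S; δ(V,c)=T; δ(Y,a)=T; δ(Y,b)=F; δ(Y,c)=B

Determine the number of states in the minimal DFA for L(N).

Every state is reachable, so we keep all 9.
Start with accepting vs non-accepting: {A,F,L,T} | {B,I,S,V,Y}.
Split {A,F,L,T} by δ(·,a) → {F,L,T} and {A}.
Refine {F,L,T} on symbol b: members go to different blocks, giving {F,L} and {T}.
On input a, block {B,I,S,V,Y} splits into {B,I,Y} and {S,V}.
Split {S,V} by δ(·,b) → {V} and {S}.
The partition is now stable with 6 blocks: {F,L} | {B,I,Y} | {A} | {T} | {V} | {S}.

6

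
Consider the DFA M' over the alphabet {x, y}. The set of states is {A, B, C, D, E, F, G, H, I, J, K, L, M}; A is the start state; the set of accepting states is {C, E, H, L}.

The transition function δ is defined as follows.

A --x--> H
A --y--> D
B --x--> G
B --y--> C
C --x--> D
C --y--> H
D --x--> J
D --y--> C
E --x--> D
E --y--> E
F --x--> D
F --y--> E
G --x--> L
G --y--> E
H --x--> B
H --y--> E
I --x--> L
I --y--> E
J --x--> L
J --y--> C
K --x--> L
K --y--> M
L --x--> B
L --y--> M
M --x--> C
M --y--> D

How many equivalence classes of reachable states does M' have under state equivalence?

Reachable states from the start: {A,B,C,D,E,G,H,J,L,M}. Unreachable: {F,I,K} — drop them.
Initial partition by acceptance: {C,E,H,L} | {A,B,D,G,J,M}.
Refine {C,E,H,L} on symbol y: members go to different blocks, giving {C,E,H} and {L}.
Refine {A,B,D,G,J,M} on symbol x: members go to different blocks, giving {A,M} and {B,D} and {G,J}.
Stable partition: {C,E,H} | {A,M} | {L} | {B,D} | {G,J} — 5 equivalence classes.

5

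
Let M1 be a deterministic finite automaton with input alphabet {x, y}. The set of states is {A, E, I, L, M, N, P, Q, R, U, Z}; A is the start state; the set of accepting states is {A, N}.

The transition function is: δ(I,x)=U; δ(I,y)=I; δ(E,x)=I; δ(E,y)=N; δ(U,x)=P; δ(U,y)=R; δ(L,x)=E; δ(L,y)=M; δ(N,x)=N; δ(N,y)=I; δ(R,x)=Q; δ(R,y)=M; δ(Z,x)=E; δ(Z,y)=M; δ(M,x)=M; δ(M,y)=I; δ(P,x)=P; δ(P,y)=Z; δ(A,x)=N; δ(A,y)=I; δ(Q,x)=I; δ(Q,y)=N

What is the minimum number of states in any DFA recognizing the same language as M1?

Reachable states from the start: {A,E,I,M,N,P,Q,R,U,Z}. Unreachable: {L} — drop them.
Start with accepting vs non-accepting: {A,N} | {E,I,M,P,Q,R,U,Z}.
Refine {E,I,M,P,Q,R,U,Z} on symbol y: members go to different blocks, giving {I,M,P,R,U,Z} and {E,Q}.
On input x, block {I,M,P,R,U,Z} splits into {I,M,P,U} and {R,Z}.
Refine {I,M,P,U} on symbol y: members go to different blocks, giving {P,U} and {I,M}.
Split {I,M} by δ(·,x) → {I} and {M}.
Stable partition: {A,N} | {P,U} | {E,Q} | {R,Z} | {I} | {M} — 6 equivalence classes.

6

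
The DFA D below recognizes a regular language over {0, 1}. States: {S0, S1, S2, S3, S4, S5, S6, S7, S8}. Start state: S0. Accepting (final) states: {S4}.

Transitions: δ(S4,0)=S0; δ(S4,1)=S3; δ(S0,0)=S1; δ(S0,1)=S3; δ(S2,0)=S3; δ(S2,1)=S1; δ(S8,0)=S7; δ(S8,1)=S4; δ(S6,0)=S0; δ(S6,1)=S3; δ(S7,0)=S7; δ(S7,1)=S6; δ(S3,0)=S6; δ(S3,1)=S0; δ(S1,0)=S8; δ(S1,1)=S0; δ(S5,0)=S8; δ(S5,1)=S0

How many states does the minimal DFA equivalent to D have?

7

States {S2,S5} cannot be reached from the start state, so discard them.
Start with accepting vs non-accepting: {S4} | {S0,S1,S3,S6,S7,S8}.
On input 1, block {S0,S1,S3,S6,S7,S8} splits into {S0,S1,S3,S6,S7} and {S8}.
Refine {S0,S1,S3,S6,S7} on symbol 0: members go to different blocks, giving {S0,S3,S6,S7} and {S1}.
On input 0, block {S0,S3,S6,S7} splits into {S3,S6,S7} and {S0}.
On input 0, block {S3,S6,S7} splits into {S3,S7} and {S6}.
On input 0, block {S3,S7} splits into {S3} and {S7}.
The partition is now stable with 7 blocks: {S4} | {S3} | {S8} | {S1} | {S0} | {S6} | {S7}.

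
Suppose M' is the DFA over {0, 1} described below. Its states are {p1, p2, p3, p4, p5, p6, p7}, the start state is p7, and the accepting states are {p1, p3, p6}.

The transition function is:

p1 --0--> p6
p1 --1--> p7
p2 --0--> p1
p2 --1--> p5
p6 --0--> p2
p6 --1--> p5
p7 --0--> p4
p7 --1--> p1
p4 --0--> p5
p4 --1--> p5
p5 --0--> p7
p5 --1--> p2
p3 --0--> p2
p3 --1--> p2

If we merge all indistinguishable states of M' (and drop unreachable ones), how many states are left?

6

Reachable states from the start: {p1,p2,p4,p5,p6,p7}. Unreachable: {p3} — drop them.
P0 = {p1,p6} | {p2,p4,p5,p7}.
Split {p1,p6} by δ(·,0) → {p1} and {p6}.
On input 0, block {p2,p4,p5,p7} splits into {p4,p5,p7} and {p2}.
On input 1, block {p4,p5,p7} splits into {p4} and {p5} and {p7}.
No further refinement is possible. Final partition (6 blocks): {p1} | {p4} | {p6} | {p2} | {p5} | {p7}.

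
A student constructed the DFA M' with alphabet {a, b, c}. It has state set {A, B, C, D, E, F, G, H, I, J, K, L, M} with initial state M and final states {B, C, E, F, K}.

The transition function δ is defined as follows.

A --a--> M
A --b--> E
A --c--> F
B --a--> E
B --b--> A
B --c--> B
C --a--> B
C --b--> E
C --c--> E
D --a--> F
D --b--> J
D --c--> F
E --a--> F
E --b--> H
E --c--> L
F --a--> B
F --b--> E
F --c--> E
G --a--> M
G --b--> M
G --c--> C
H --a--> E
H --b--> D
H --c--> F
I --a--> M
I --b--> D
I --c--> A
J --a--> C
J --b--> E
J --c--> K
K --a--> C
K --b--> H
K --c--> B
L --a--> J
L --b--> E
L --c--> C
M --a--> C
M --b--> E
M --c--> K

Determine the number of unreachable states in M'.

BFS from M reaches {A, B, C, D, E, F, H, J, K, L, M}; the 2 state(s) G, I are never visited.

2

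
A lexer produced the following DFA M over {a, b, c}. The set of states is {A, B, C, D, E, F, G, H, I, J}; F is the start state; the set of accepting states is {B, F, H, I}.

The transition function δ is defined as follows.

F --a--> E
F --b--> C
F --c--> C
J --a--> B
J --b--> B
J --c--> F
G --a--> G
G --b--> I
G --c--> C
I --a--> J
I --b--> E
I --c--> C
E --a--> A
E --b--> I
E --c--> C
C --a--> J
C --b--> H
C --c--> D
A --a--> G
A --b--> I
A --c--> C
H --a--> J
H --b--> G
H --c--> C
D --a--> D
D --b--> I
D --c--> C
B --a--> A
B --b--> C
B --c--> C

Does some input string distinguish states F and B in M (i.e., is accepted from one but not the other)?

All states are reachable from the start state.
Initial partition by acceptance: {B,F,H,I} | {A,C,D,E,G,J}.
Refine {A,C,D,E,G,J} on symbol a: members go to different blocks, giving {A,C,D,E,G} and {J}.
Refine {B,F,H,I} on symbol a: members go to different blocks, giving {B,F} and {H,I}.
Refine {A,C,D,E,G} on symbol a: members go to different blocks, giving {A,D,E,G} and {C}.
No further refinement is possible. Final partition (5 blocks): {B,F} | {A,D,E,G} | {J} | {H,I} | {C}.
F and B lie in the same block of the stable partition, so they are equivalent — no string distinguishes them.

No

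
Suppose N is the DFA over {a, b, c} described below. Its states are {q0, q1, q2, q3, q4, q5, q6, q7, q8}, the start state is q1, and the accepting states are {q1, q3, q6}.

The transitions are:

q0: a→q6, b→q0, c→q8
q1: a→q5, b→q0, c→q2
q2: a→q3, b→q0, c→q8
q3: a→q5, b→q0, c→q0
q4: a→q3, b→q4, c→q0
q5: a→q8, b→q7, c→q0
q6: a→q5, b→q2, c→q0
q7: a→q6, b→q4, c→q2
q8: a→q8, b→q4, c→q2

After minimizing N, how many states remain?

4

Initial partition by acceptance: {q1,q3,q6} | {q0,q2,q4,q5,q7,q8}.
On input a, block {q0,q2,q4,q5,q7,q8} splits into {q0,q2,q4,q7} and {q5,q8}.
Refine {q0,q2,q4,q7} on symbol c: members go to different blocks, giving {q0,q2} and {q4,q7}.
The partition is now stable with 4 blocks: {q1,q3,q6} | {q0,q2} | {q5,q8} | {q4,q7}.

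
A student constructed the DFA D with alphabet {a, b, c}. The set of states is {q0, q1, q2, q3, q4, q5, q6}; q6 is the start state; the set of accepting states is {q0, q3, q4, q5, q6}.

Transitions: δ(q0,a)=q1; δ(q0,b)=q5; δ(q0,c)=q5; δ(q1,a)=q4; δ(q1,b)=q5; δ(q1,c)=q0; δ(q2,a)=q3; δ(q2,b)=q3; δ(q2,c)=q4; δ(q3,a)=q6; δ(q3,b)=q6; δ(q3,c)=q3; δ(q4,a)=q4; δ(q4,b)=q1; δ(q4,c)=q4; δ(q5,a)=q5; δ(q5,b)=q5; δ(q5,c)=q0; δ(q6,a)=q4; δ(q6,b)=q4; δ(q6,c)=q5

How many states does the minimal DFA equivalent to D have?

First remove the unreachable states {q2,q3}; 5 states remain.
Initial partition by acceptance: {q0,q4,q5,q6} | {q1}.
Split {q0,q4,q5,q6} by δ(·,a) → {q4,q5,q6} and {q0}.
Split {q4,q5,q6} by δ(·,b) → {q5,q6} and {q4}.
Split {q5,q6} by δ(·,a) → {q5} and {q6}.
No further refinement is possible. Final partition (5 blocks): {q5} | {q1} | {q0} | {q4} | {q6}.

5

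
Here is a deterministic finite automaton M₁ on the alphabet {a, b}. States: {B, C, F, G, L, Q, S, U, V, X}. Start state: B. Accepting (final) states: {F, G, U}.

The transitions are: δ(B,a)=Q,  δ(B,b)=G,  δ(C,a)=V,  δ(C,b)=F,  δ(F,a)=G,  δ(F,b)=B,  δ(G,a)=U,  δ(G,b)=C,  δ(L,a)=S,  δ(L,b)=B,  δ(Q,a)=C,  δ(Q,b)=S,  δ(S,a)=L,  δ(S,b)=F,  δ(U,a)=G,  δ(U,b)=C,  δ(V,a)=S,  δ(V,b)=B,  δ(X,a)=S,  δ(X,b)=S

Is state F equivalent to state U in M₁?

Yes

Reachable states from the start: {B,C,F,G,L,Q,S,U,V}. Unreachable: {X} — drop them.
Initial partition by acceptance: {F,G,U} | {B,C,L,Q,S,V}.
Split {B,C,L,Q,S,V} by δ(·,b) → {B,C,S} and {L,Q,V}.
Stable partition: {F,G,U} | {B,C,S} | {L,Q,V} — 3 equivalence classes.
F and U lie in the same block of the stable partition, so they are equivalent — no string distinguishes them.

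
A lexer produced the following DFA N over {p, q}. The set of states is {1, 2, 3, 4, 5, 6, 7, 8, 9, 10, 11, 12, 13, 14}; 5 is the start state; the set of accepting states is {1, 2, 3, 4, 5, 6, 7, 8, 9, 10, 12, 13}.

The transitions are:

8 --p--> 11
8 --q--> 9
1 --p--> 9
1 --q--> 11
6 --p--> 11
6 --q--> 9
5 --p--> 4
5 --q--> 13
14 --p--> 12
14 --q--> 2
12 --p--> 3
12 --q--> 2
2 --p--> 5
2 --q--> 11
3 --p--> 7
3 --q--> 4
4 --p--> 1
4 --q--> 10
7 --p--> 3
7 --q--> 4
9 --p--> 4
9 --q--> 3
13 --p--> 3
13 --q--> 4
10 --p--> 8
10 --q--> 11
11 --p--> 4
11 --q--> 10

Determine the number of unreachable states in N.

4

No path from 5 leads to 2, 6, 12, 14; the other 10 states are all reachable.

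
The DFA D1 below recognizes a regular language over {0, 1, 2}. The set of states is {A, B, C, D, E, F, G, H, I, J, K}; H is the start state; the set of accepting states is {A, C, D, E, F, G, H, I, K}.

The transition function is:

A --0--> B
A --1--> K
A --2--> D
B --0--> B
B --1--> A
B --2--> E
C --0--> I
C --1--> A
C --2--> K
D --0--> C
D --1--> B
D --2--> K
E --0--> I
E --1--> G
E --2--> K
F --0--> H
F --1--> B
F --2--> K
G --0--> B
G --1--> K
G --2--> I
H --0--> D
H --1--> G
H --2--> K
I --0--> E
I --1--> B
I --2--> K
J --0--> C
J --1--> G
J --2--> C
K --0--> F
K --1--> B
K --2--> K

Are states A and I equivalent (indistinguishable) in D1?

No

First remove the unreachable states {J}; 10 states remain.
Start with accepting vs non-accepting: {A,C,D,E,F,G,H,I,K} | {B}.
Refine {A,C,D,E,F,G,H,I,K} on symbol 0: members go to different blocks, giving {C,D,E,F,H,I,K} and {A,G}.
Split {C,D,E,F,H,I,K} by δ(·,1) → {D,F,I,K} and {C,E,H}.
Refine {D,F,I,K} on symbol 0: members go to different blocks, giving {D,F,I} and {K}.
No further refinement is possible. Final partition (5 blocks): {D,F,I} | {B} | {A,G} | {C,E,H} | {K}.
A and I end up in different blocks, so they are distinguishable. For instance, the string '0' is accepted from only I.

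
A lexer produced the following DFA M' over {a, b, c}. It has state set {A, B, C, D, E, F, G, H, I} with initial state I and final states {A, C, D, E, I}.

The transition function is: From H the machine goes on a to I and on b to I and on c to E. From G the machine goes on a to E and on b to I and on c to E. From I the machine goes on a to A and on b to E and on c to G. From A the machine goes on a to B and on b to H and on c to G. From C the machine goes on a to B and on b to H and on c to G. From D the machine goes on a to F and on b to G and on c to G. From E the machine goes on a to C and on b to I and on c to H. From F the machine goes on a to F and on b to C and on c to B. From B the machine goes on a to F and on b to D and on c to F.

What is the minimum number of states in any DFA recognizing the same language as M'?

Every state is reachable, so we keep all 9.
Initial partition by acceptance: {A,C,D,E,I} | {B,F,G,H}.
Refine {A,C,D,E,I} on symbol a: members go to different blocks, giving {A,C,D} and {E,I}.
On input a, block {B,F,G,H} splits into {B,F} and {G,H}.
No further refinement is possible. Final partition (4 blocks): {A,C,D} | {B,F} | {E,I} | {G,H}.

4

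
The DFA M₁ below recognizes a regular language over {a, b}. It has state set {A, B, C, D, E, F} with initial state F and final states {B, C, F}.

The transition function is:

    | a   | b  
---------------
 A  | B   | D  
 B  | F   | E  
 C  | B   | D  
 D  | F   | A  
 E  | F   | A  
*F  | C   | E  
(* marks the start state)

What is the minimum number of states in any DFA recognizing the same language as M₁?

Start with accepting vs non-accepting: {B,C,F} | {A,D,E}.
No further refinement is possible. Final partition (2 blocks): {B,C,F} | {A,D,E}.

2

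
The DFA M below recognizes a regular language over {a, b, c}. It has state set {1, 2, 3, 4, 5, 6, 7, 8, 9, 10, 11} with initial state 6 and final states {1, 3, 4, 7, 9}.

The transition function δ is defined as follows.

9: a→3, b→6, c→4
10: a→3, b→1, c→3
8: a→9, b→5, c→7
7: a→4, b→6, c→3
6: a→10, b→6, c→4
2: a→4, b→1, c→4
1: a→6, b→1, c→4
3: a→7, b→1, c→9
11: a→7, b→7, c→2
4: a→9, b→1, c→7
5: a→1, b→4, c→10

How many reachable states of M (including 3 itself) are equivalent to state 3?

First remove the unreachable states {2,5,8,11}; 7 states remain.
P0 = {1,3,4,7,9} | {6,10}.
On input a, block {1,3,4,7,9} splits into {3,4,7,9} and {1}.
Split {3,4,7,9} by δ(·,b) → {3,4} and {7,9}.
Refine {6,10} on symbol a: members go to different blocks, giving {6} and {10}.
The partition is now stable with 5 blocks: {3,4} | {6} | {1} | {7,9} | {10}.
State 3 belongs to the block {3,4}, which has 2 states.

2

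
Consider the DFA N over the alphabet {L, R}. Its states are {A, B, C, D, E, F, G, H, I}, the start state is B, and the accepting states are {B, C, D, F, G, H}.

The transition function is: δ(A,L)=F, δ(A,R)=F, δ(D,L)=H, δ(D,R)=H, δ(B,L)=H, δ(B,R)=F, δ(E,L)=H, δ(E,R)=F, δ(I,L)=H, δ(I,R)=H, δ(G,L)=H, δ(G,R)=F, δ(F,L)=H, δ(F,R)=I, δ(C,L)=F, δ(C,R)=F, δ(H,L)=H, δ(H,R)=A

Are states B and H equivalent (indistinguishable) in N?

States {C,D,E,G} cannot be reached from the start state, so discard them.
Start with accepting vs non-accepting: {B,F,H} | {A,I}.
On input R, block {B,F,H} splits into {F,H} and {B}.
Stable partition: {F,H} | {A,I} | {B} — 3 equivalence classes.
B and H end up in different blocks, so they are distinguishable. For instance, the string 'R' is accepted from only B.

No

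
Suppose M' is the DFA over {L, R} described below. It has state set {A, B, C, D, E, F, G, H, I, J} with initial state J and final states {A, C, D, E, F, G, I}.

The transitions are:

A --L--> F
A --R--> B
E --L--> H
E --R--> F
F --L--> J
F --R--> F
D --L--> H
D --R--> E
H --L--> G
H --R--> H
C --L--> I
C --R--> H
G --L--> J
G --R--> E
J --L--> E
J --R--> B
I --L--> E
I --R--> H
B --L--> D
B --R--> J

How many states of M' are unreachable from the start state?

3

BFS from J reaches {B, D, E, F, G, H, J}; the 3 state(s) A, C, I are never visited.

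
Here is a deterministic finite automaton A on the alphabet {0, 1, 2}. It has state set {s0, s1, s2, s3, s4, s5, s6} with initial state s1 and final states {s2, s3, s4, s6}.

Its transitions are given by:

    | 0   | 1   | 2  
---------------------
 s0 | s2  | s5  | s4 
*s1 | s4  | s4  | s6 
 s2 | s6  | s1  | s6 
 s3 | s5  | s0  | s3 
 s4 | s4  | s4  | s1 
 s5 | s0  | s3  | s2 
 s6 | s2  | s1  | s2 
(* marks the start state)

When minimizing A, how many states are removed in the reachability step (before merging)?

Starting at s1 and following transitions, the reachable set is {s1, s2, s4, s6}. That leaves s0, s3, s5 unreachable — 3 in total.

3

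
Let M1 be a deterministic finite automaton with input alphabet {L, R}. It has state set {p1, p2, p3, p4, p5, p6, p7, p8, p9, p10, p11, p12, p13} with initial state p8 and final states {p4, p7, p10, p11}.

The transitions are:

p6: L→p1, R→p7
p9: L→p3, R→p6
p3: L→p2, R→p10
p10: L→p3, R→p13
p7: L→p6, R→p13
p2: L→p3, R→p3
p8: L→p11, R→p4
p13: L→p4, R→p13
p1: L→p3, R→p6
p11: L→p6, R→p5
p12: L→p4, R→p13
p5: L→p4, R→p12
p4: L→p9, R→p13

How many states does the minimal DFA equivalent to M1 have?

All states are reachable from the start state.
P0 = {p4,p7,p10,p11} | {p1,p2,p3,p5,p6,p8,p9,p12,p13}.
Split {p1,p2,p3,p5,p6,p8,p9,p12,p13} by δ(·,L) → {p1,p2,p3,p6,p9} and {p5,p8,p12,p13}.
On input R, block {p1,p2,p3,p6,p9} splits into {p1,p2,p9} and {p3,p6}.
On input L, block {p4,p7,p10,p11} splits into {p7,p10,p11} and {p4}.
On input L, block {p5,p8,p12,p13} splits into {p5,p12,p13} and {p8}.
The partition is now stable with 6 blocks: {p7,p10,p11} | {p1,p2,p9} | {p5,p12,p13} | {p3,p6} | {p4} | {p8}.

6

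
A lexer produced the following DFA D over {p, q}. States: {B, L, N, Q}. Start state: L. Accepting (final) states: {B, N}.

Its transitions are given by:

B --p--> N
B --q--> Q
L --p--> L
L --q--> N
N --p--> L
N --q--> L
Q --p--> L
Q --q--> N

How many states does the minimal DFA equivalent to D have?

2

Reachable states from the start: {L,N}. Unreachable: {B,Q} — drop them.
Start with accepting vs non-accepting: {N} | {L}.
No further refinement is possible. Final partition (2 blocks): {N} | {L}.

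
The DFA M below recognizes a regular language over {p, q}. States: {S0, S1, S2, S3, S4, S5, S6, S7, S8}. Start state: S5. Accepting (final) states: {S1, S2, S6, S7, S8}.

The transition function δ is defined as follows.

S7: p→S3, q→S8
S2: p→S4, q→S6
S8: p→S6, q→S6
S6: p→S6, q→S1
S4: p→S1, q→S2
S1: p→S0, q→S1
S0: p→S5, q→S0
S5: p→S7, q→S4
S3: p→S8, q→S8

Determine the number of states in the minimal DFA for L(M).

9

All states are reachable from the start state.
Start with accepting vs non-accepting: {S1,S2,S6,S7,S8} | {S0,S3,S4,S5}.
On input p, block {S1,S2,S6,S7,S8} splits into {S1,S2,S7} and {S6,S8}.
Refine {S1,S2,S7} on symbol q: members go to different blocks, giving {S2,S7} and {S1}.
Refine {S0,S3,S4,S5} on symbol p: members go to different blocks, giving {S0} and {S3} and {S4} and {S5}.
On input p, block {S2,S7} splits into {S2} and {S7}.
Refine {S6,S8} on symbol q: members go to different blocks, giving {S6} and {S8}.
The partition is now stable with 9 blocks: {S2} | {S0} | {S6} | {S1} | {S3} | {S4} | {S5} | {S7} | {S8}.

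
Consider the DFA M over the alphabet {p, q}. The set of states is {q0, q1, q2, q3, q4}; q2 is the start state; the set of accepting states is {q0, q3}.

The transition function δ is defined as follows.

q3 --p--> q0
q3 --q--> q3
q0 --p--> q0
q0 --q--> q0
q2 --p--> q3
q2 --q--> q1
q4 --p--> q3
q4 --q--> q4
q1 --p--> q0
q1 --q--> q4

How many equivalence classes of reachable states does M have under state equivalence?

P0 = {q0,q3} | {q1,q2,q4}.
No further refinement is possible. Final partition (2 blocks): {q0,q3} | {q1,q2,q4}.

2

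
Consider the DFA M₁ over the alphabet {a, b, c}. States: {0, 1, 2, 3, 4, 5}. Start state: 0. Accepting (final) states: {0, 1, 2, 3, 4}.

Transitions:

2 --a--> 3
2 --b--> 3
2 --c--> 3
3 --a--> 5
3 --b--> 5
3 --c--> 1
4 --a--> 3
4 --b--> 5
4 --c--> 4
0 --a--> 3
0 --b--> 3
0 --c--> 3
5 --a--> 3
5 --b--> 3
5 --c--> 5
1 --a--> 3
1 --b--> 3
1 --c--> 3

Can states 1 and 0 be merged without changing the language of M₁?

Yes

States {2,4} cannot be reached from the start state, so discard them.
Initial partition by acceptance: {0,1,3} | {5}.
Split {0,1,3} by δ(·,a) → {0,1} and {3}.
The partition is now stable with 3 blocks: {0,1} | {5} | {3}.
1 and 0 lie in the same block of the stable partition, so they are equivalent — no string distinguishes them.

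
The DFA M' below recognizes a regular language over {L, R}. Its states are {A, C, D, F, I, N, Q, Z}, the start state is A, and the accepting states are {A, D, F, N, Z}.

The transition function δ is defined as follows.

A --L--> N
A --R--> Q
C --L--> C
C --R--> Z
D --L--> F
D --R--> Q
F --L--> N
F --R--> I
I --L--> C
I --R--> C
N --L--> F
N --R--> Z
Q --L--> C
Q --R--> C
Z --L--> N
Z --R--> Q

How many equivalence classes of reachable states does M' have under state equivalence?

First remove the unreachable states {D}; 7 states remain.
Initial partition by acceptance: {A,F,N,Z} | {C,I,Q}.
On input R, block {A,F,N,Z} splits into {A,F,Z} and {N}.
Refine {C,I,Q} on symbol R: members go to different blocks, giving {I,Q} and {C}.
Stable partition: {A,F,Z} | {I,Q} | {N} | {C} — 4 equivalence classes.

4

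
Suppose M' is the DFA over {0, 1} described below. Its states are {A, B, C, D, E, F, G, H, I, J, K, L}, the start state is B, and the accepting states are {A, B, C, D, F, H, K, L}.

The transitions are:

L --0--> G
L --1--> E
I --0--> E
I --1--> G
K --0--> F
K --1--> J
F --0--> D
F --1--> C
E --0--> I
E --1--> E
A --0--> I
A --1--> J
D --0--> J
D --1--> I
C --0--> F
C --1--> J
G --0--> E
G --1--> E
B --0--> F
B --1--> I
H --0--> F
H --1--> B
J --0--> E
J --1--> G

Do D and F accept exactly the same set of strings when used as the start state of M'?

No

Reachable states from the start: {B,C,D,E,F,G,I,J}. Unreachable: {A,H,K,L} — drop them.
P0 = {B,C,D,F} | {E,G,I,J}.
On input 0, block {B,C,D,F} splits into {B,C,F} and {D}.
Split {B,C,F} by δ(·,0) → {B,C} and {F}.
The partition is now stable with 4 blocks: {B,C} | {E,G,I,J} | {D} | {F}.
D and F end up in different blocks, so they are distinguishable. For instance, the string '0' is accepted from only F.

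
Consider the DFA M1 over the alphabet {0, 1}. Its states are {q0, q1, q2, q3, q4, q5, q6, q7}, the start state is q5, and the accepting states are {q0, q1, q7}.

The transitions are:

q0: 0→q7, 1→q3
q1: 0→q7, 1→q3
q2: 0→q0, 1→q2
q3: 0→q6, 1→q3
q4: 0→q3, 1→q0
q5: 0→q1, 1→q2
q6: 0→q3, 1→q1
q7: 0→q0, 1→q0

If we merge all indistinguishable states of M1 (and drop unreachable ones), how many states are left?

First remove the unreachable states {q4}; 7 states remain.
Initial partition by acceptance: {q0,q1,q7} | {q2,q3,q5,q6}.
On input 1, block {q0,q1,q7} splits into {q0,q1} and {q7}.
Split {q2,q3,q5,q6} by δ(·,0) → {q2,q5} and {q3,q6}.
Refine {q3,q6} on symbol 1: members go to different blocks, giving {q3} and {q6}.
No further refinement is possible. Final partition (5 blocks): {q0,q1} | {q2,q5} | {q7} | {q3} | {q6}.

5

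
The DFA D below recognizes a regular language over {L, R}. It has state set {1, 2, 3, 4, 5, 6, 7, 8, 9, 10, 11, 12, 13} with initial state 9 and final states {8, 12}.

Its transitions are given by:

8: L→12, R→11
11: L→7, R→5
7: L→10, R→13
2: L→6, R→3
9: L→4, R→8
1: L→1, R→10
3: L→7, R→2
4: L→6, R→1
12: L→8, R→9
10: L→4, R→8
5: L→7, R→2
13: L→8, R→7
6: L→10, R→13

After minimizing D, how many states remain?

P0 = {8,12} | {1,2,3,4,5,6,7,9,10,11,13}.
Refine {1,2,3,4,5,6,7,9,10,11,13} on symbol L: members go to different blocks, giving {1,2,3,4,5,6,7,9,10,11} and {13}.
Refine {1,2,3,4,5,6,7,9,10,11} on symbol R: members go to different blocks, giving {1,2,3,4,5,11} and {6,7} and {9,10}.
Refine {8,12} on symbol R: members go to different blocks, giving {8} and {12}.
Refine {1,2,3,4,5,11} on symbol L: members go to different blocks, giving {2,3,4,5,11} and {1}.
On input R, block {2,3,4,5,11} splits into {2,3,5,11} and {4}.
Stable partition: {8} | {2,3,5,11} | {13} | {6,7} | {9,10} | {12} | {1} | {4} — 8 equivalence classes.

8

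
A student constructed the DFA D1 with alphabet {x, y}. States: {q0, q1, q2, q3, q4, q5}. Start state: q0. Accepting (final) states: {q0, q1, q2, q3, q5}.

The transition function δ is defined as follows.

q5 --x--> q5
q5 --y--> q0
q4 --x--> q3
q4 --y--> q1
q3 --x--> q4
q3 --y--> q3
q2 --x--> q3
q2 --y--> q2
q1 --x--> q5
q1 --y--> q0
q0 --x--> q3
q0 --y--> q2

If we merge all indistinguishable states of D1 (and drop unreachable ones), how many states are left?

Initial partition by acceptance: {q0,q1,q2,q3,q5} | {q4}.
On input x, block {q0,q1,q2,q3,q5} splits into {q0,q1,q2,q5} and {q3}.
On input x, block {q0,q1,q2,q5} splits into {q0,q2} and {q1,q5}.
The partition is now stable with 4 blocks: {q0,q2} | {q4} | {q3} | {q1,q5}.

4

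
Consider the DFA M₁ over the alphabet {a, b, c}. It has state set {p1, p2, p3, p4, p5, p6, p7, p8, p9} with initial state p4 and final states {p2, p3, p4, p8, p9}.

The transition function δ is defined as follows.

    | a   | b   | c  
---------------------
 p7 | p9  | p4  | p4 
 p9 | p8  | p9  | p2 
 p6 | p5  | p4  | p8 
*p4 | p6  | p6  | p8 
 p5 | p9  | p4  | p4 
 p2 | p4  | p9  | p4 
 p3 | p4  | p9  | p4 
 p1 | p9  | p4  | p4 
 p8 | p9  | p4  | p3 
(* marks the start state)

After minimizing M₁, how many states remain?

First remove the unreachable states {p1,p7}; 7 states remain.
Start with accepting vs non-accepting: {p2,p3,p4,p8,p9} | {p5,p6}.
Refine {p2,p3,p4,p8,p9} on symbol a: members go to different blocks, giving {p2,p3,p8,p9} and {p4}.
Split {p2,p3,p8,p9} by δ(·,a) → {p2,p3} and {p8,p9}.
On input a, block {p5,p6} splits into {p5} and {p6}.
Split {p8,p9} by δ(·,b) → {p8} and {p9}.
The partition is now stable with 6 blocks: {p2,p3} | {p5} | {p4} | {p8} | {p6} | {p9}.

6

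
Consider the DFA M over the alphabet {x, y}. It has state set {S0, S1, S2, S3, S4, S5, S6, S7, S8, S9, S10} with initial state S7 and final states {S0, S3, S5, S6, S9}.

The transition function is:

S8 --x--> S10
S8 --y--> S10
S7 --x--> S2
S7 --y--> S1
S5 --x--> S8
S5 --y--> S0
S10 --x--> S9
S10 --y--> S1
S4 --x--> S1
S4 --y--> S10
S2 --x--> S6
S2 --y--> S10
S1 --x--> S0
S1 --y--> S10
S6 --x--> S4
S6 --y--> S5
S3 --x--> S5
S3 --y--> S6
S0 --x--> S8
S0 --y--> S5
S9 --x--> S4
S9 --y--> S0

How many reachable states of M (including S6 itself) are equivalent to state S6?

First remove the unreachable states {S3}; 10 states remain.
Start with accepting vs non-accepting: {S0,S5,S6,S9} | {S1,S2,S4,S7,S8,S10}.
Split {S1,S2,S4,S7,S8,S10} by δ(·,x) → {S1,S2,S10} and {S4,S7,S8}.
The partition is now stable with 3 blocks: {S0,S5,S6,S9} | {S1,S2,S10} | {S4,S7,S8}.
State S6 belongs to the block {S0,S5,S6,S9}, which has 4 states.

4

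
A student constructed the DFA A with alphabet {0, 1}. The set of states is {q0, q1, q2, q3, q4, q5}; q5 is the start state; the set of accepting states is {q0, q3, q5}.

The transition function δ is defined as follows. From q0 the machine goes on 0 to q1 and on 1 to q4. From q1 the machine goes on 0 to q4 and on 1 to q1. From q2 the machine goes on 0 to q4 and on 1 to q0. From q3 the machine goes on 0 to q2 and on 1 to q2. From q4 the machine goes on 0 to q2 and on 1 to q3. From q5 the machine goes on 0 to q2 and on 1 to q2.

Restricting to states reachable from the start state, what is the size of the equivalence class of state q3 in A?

Start with accepting vs non-accepting: {q0,q3,q5} | {q1,q2,q4}.
Split {q1,q2,q4} by δ(·,1) → {q2,q4} and {q1}.
Split {q0,q3,q5} by δ(·,0) → {q3,q5} and {q0}.
Split {q2,q4} by δ(·,1) → {q2} and {q4}.
No further refinement is possible. Final partition (5 blocks): {q3,q5} | {q2} | {q1} | {q0} | {q4}.
The equivalence class containing q3 is {q3,q5}, of size 2.

2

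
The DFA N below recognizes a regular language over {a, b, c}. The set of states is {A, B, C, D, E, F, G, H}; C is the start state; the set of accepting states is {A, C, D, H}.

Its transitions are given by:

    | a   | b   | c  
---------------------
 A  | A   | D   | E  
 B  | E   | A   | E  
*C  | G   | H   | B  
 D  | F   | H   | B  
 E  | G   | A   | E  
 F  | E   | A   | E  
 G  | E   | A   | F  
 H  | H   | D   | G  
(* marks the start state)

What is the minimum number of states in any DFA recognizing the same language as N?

Every state is reachable, so we keep all 8.
Start with accepting vs non-accepting: {A,C,D,H} | {B,E,F,G}.
Split {A,C,D,H} by δ(·,a) → {A,H} and {C,D}.
The partition is now stable with 3 blocks: {A,H} | {B,E,F,G} | {C,D}.

3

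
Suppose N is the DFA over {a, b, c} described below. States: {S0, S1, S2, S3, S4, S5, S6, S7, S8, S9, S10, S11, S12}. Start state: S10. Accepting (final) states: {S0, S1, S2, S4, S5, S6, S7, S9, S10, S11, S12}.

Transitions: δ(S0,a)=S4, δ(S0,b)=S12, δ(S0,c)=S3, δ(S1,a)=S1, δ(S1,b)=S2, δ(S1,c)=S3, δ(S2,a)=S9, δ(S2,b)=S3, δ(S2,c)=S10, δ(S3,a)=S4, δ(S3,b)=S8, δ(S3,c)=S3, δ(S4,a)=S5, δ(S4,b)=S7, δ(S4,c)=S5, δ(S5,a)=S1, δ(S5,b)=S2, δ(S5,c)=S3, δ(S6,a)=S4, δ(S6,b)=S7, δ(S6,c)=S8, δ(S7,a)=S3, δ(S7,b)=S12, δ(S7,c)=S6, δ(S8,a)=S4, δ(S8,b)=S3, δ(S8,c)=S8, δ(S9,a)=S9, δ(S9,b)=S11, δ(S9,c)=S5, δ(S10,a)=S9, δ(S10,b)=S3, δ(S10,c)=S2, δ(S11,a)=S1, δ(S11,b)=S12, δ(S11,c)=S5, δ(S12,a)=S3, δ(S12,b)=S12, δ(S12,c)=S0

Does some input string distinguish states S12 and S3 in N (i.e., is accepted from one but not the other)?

Yes

All states are reachable from the start state.
P0 = {S0,S1,S2,S4,S5,S6,S7,S9,S10,S11,S12} | {S3,S8}.
Refine {S0,S1,S2,S4,S5,S6,S7,S9,S10,S11,S12} on symbol a: members go to different blocks, giving {S0,S1,S2,S4,S5,S6,S9,S10,S11} and {S7,S12}.
Refine {S0,S1,S2,S4,S5,S6,S9,S10,S11} on symbol b: members go to different blocks, giving {S0,S4,S6,S11} and {S1,S5,S9} and {S2,S10}.
Refine {S0,S4,S6,S11} on symbol a: members go to different blocks, giving {S0,S6} and {S4,S11}.
Split {S1,S5,S9} by δ(·,b) → {S1,S5} and {S9}.
No further refinement is possible. Final partition (7 blocks): {S0,S6} | {S3,S8} | {S7,S12} | {S1,S5} | {S2,S10} | {S4,S11} | {S9}.
S12 and S3 end up in different blocks, so they are distinguishable. For instance, the string 'ε' is accepted from only S12.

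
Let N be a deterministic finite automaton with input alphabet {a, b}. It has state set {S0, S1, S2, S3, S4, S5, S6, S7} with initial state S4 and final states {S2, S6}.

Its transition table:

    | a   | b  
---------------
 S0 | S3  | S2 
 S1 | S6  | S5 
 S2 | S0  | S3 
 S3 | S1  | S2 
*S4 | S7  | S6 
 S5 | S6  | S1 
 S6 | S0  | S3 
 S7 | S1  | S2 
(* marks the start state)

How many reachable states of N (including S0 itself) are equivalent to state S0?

2

Every state is reachable, so we keep all 8.
Start with accepting vs non-accepting: {S2,S6} | {S0,S1,S3,S4,S5,S7}.
Split {S0,S1,S3,S4,S5,S7} by δ(·,a) → {S0,S3,S4,S7} and {S1,S5}.
On input a, block {S0,S3,S4,S7} splits into {S0,S4} and {S3,S7}.
No further refinement is possible. Final partition (4 blocks): {S2,S6} | {S0,S4} | {S1,S5} | {S3,S7}.
State S0 belongs to the block {S0,S4}, which has 2 states.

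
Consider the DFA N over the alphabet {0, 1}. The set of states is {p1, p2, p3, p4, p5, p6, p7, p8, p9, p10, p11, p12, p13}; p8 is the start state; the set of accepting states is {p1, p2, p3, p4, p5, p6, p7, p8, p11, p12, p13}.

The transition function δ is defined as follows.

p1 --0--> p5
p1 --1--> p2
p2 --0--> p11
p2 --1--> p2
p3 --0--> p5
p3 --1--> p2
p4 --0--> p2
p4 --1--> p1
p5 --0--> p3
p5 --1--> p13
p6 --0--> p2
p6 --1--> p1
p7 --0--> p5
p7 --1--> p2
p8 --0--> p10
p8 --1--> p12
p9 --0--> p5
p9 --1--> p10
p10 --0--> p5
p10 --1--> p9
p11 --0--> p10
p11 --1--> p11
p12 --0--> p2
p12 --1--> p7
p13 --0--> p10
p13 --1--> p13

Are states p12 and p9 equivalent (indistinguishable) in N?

States {p1,p4,p6} cannot be reached from the start state, so discard them.
P0 = {p2,p3,p5,p7,p8,p11,p12,p13} | {p9,p10}.
On input 0, block {p2,p3,p5,p7,p8,p11,p12,p13} splits into {p2,p3,p5,p7,p12} and {p8,p11,p13}.
Refine {p2,p3,p5,p7,p12} on symbol 0: members go to different blocks, giving {p3,p5,p7,p12} and {p2}.
On input 0, block {p3,p5,p7,p12} splits into {p3,p5,p7} and {p12}.
On input 1, block {p3,p5,p7} splits into {p3,p7} and {p5}.
Split {p8,p11,p13} by δ(·,1) → {p11,p13} and {p8}.
The partition is now stable with 7 blocks: {p3,p7} | {p9,p10} | {p11,p13} | {p2} | {p12} | {p5} | {p8}.
p12 and p9 end up in different blocks, so they are distinguishable. For instance, the string 'ε' is accepted from only p12.

No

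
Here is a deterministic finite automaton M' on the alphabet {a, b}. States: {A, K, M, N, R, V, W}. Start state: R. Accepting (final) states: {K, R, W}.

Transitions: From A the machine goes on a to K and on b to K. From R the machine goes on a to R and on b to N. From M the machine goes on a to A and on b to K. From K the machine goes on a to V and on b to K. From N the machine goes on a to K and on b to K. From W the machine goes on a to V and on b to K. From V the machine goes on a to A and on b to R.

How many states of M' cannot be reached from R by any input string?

BFS from R reaches {A, K, N, R, V}; the 2 state(s) M, W are never visited.

2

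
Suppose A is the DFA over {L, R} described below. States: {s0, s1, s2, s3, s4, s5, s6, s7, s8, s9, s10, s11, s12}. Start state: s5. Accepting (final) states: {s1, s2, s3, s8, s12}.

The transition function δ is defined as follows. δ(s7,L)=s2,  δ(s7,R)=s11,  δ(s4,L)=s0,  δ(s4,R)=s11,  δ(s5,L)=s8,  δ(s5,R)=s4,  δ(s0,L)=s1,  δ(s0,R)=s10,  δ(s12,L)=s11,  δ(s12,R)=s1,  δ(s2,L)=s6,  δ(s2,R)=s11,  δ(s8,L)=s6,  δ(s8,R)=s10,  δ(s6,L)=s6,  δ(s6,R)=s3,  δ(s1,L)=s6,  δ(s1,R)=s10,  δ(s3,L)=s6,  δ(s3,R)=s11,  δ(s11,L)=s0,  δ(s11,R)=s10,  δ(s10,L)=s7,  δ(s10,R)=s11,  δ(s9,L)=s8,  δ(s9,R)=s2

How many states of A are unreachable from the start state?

2

BFS from s5 reaches {s0, s1, s2, s3, s4, s5, s6, s7, s8, s10, s11}; the 2 state(s) s9, s12 are never visited.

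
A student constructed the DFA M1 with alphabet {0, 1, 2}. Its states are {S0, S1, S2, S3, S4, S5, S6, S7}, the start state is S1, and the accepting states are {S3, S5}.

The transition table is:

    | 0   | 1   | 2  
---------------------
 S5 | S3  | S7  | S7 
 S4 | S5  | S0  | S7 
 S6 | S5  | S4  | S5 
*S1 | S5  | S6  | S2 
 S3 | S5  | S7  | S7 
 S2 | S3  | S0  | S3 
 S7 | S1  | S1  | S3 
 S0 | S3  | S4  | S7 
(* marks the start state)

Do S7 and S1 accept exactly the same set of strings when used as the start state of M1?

No

All states are reachable from the start state.
P0 = {S3,S5} | {S0,S1,S2,S4,S6,S7}.
On input 0, block {S0,S1,S2,S4,S6,S7} splits into {S0,S1,S2,S4,S6} and {S7}.
Split {S0,S1,S2,S4,S6} by δ(·,2) → {S0,S4} and {S2,S6} and {S1}.
Stable partition: {S3,S5} | {S0,S4} | {S7} | {S2,S6} | {S1} — 5 equivalence classes.
S7 and S1 end up in different blocks, so they are distinguishable. For instance, the string '0' is accepted from only S1.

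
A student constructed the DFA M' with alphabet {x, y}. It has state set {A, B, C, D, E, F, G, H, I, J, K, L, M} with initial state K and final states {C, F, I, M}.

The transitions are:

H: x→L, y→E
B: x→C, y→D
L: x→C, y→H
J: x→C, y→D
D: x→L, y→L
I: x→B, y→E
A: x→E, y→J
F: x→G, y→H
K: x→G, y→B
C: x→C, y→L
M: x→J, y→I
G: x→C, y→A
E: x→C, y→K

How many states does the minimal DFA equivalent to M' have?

3

States {F,I,M} cannot be reached from the start state, so discard them.
Initial partition by acceptance: {C} | {A,B,D,E,G,H,J,K,L}.
On input x, block {A,B,D,E,G,H,J,K,L} splits into {B,E,G,J,L} and {A,D,H,K}.
The partition is now stable with 3 blocks: {C} | {B,E,G,J,L} | {A,D,H,K}.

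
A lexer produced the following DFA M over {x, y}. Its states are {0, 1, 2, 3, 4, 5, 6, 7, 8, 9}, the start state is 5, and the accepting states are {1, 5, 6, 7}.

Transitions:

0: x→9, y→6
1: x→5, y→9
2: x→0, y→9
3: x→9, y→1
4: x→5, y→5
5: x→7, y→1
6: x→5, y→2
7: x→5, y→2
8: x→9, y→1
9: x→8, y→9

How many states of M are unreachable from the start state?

BFS from 5 reaches {0, 1, 2, 5, 6, 7, 8, 9}; the 2 state(s) 3, 4 are never visited.

2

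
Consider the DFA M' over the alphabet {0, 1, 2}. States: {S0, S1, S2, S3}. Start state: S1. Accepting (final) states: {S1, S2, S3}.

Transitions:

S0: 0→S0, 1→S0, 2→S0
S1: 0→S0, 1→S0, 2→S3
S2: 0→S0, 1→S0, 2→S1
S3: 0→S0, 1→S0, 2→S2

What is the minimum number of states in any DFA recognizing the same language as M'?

Every state is reachable, so we keep all 4.
Start with accepting vs non-accepting: {S1,S2,S3} | {S0}.
The partition is now stable with 2 blocks: {S1,S2,S3} | {S0}.

2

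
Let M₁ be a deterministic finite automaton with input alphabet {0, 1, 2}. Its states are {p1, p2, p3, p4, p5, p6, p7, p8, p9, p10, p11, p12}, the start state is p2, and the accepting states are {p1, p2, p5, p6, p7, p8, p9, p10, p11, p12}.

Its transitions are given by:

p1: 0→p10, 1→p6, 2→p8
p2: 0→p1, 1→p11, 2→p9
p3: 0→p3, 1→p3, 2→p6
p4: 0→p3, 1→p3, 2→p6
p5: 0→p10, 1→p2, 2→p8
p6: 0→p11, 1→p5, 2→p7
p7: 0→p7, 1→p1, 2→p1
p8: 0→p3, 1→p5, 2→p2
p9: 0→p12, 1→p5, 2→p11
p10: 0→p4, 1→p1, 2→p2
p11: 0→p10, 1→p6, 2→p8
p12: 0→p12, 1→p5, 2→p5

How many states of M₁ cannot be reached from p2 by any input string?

Every one of the 12 states is reachable from p2.

0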